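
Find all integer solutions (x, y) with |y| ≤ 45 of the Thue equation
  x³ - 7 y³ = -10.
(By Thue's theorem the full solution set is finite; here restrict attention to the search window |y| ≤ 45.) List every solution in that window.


The equation is x³ - 7y³ = -10. For fixed y, x³ = 7·y³ − 10, so a solution requires the RHS to be a perfect cube.
Strategy: iterate y from -45 to 45, compute RHS = 7·y³ − 10, and check whether it is a (positive or negative) perfect cube.
Check small values of y:
  y = 0: RHS = -10 is not a perfect cube.
  y = 1: RHS = -3 is not a perfect cube.
  y = -1: RHS = -17 is not a perfect cube.
  y = 2: RHS = 46 is not a perfect cube.
  y = -2: RHS = -66 is not a perfect cube.
  y = 3: RHS = 179 is not a perfect cube.
  y = -3: RHS = -199 is not a perfect cube.
Continuing the search up to |y| = 45 finds no solutions either.
No (x, y) in the scanned range satisfies the equation.

No integer solutions with |y| ≤ 45.


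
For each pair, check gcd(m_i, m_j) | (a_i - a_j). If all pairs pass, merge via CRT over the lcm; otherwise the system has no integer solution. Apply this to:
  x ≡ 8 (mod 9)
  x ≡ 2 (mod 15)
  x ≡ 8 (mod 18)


Moduli 9, 15, 18 are not pairwise coprime, so CRT works modulo lcm(m_i) when all pairwise compatibility conditions hold.
Pairwise compatibility: gcd(m_i, m_j) must divide a_i - a_j for every pair.
Merge one congruence at a time:
  Start: x ≡ 8 (mod 9).
  Combine with x ≡ 2 (mod 15): gcd(9, 15) = 3; 2 - 8 = -6, which IS divisible by 3, so compatible.
    Write x = 8 + 9·t and substitute into x ≡ 2 (mod 15): 9·t ≡ 2 − 8 = -6 (mod 15).
    Divide the congruence (and modulus) by g = 3: 3·t ≡ -2 (mod 5).
    Reduce coefficients mod 5: 3·t ≡ 3 (mod 5).
    The inverse of 3 mod 5 is 2 (since 3·2 = 6 = 1·5 + 1), so t ≡ 2·3 = 6 ≡ 1 (mod 5).
    Then x = 8 + 9·1 = 17, valid modulo lcm(9, 15) = 45: x ≡ 17 (mod 45).
  Combine with x ≡ 8 (mod 18): gcd(45, 18) = 9; 8 - 17 = -9, which IS divisible by 9, so compatible.
    Write x = 17 + 45·t and substitute into x ≡ 8 (mod 18): 45·t ≡ 8 − 17 = -9 (mod 18).
    Divide the congruence (and modulus) by g = 9: 5·t ≡ -1 (mod 2).
    Reduce coefficients mod 2: 1·t ≡ 1 (mod 2).
    So t ≡ 1 (mod 2).
    Then x = 17 + 45·1 = 62, valid modulo lcm(45, 18) = 90: x ≡ 62 (mod 90).
Verify: 62 mod 9 = 8, 62 mod 15 = 2, 62 mod 18 = 8.

x ≡ 62 (mod 90).


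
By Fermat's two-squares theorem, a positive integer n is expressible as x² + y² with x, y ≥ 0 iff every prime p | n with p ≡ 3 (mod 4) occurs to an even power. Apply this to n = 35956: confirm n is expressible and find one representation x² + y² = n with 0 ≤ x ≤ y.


Step 1: Factor n = 35956 = 2^2 · 89 · 101.
Step 2: Check the mod-4 condition on each prime factor: 2 = 2 (special); 89 ≡ 1 (mod 4), exponent 1; 101 ≡ 1 (mod 4), exponent 1.
All primes ≡ 3 (mod 4) appear to even exponent (or don't appear), so by the two-squares theorem n IS expressible as a sum of two squares.
Step 3: Build a representation. Group n = k² · m with k = 2 and m = 89 · 101 = 8989 (a product of primes ≡ 1 (mod 4)); a representation of m scales to one of n via (k·x)² + (k·y)² = k²(x² + y²). Each prime p ≡ 1 (mod 4) is itself a sum of two squares; find a² by testing p − a² for a perfect square:
  89: 89 − 1² = 88, 89 − 2² = 85, 89 − 3² = 80, 89 − 4² = 73, 89 − 5² = 64 = 8² ⇒ 89 = 5² + 8².
  101: 101 − 1² = 100 = 10² ⇒ 101 = 1² + 10².
  Combine using the Brahmagupta–Fibonacci identity (a² + b²)(c² + d²) = (ac − bd)² + (ad + bc)² = (ac + bd)² + (ad − bc)²:
  89 · 101 = 8989: from (5² + 8²)(1² + 10²), take (5·1 − 8·10, 5·10 + 8·1) = (5 − 80, 50 + 8) = (-75, 58); dropping signs (only squares matter) gives (75, 58); check 75² + 58² = 5625 + 3364 = 8989 ✓.
  Scale by k = 2: (2·75, 2·58) = (150, 116).
Step 4: Order so x ≤ y and verify: 116² + 150² = 13456 + 22500 = 35956 = n. ✓

n = 35956 = 116² + 150² (one valid representation with x ≤ y).


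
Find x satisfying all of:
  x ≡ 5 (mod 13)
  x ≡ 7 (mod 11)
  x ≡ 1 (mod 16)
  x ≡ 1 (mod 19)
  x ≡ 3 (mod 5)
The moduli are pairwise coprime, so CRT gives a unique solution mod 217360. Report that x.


Product of moduli M = 13 · 11 · 16 · 19 · 5 = 217360.
Merge one congruence at a time:
  Start: x ≡ 5 (mod 13).
  Combine with x ≡ 7 (mod 11); new modulus lcm = 143.
    Write x = 5 + 13·t and substitute into x ≡ 7 (mod 11): 13·t ≡ 7 − 5 = 2 (mod 11).
    Reduce coefficients mod 11: 2·t ≡ 2 (mod 11).
    The inverse of 2 mod 11 is 6 (since 2·6 = 12 = 1·11 + 1), so t ≡ 6·2 = 12 ≡ 1 (mod 11).
    Then x = 5 + 13·1 = 18, valid modulo lcm(13, 11) = 143: x ≡ 18 (mod 143).
  Combine with x ≡ 1 (mod 16); new modulus lcm = 2288.
    Write x = 18 + 143·t and substitute into x ≡ 1 (mod 16): 143·t ≡ 1 − 18 = -17 (mod 16).
    Reduce coefficients mod 16: 15·t ≡ 15 (mod 16).
    The inverse of 15 mod 16 is 15 (since 15·15 = 225 = 14·16 + 1), so t ≡ 15·15 = 225 ≡ 1 (mod 16).
    Then x = 18 + 143·1 = 161, valid modulo lcm(143, 16) = 2288: x ≡ 161 (mod 2288).
  Combine with x ≡ 1 (mod 19); new modulus lcm = 43472.
    Write x = 161 + 2288·t and substitute into x ≡ 1 (mod 19): 2288·t ≡ 1 − 161 = -160 (mod 19).
    Reduce coefficients mod 19: 8·t ≡ 11 (mod 19).
    The inverse of 8 mod 19 is 12 (since 8·12 = 96 = 5·19 + 1), so t ≡ 12·11 = 132 ≡ 18 (mod 19).
    Then x = 161 + 2288·18 = 41345, valid modulo lcm(2288, 19) = 43472: x ≡ 41345 (mod 43472).
  Combine with x ≡ 3 (mod 5); new modulus lcm = 217360.
    Write x = 41345 + 43472·t and substitute into x ≡ 3 (mod 5): 43472·t ≡ 3 − 41345 = -41342 (mod 5).
    Reduce coefficients mod 5: 2·t ≡ 3 (mod 5).
    The inverse of 2 mod 5 is 3 (since 2·3 = 6 = 1·5 + 1), so t ≡ 3·3 = 9 ≡ 4 (mod 5).
    Then x = 41345 + 43472·4 = 215233, valid modulo lcm(43472, 5) = 217360: x ≡ 215233 (mod 217360).
Verify against each original: 215233 mod 13 = 5, 215233 mod 11 = 7, 215233 mod 16 = 1, 215233 mod 19 = 1, 215233 mod 5 = 3.

x ≡ 215233 (mod 217360).


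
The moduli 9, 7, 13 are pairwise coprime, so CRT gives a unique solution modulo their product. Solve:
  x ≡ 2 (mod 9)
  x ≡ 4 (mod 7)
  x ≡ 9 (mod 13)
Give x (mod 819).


Moduli 9, 7, 13 are pairwise coprime; by CRT there is a unique solution modulo M = 9 · 7 · 13 = 819.
Solve pairwise, accumulating the modulus:
  Start with x ≡ 2 (mod 9).
  Combine with x ≡ 4 (mod 7): since gcd(9, 7) = 1, we get a unique residue mod 63.
    Write x = 2 + 9·t and substitute into x ≡ 4 (mod 7): 9·t ≡ 4 − 2 = 2 (mod 7).
    Reduce coefficients mod 7: 2·t ≡ 2 (mod 7).
    The inverse of 2 mod 7 is 4 (since 2·4 = 8 = 1·7 + 1), so t ≡ 4·2 = 8 ≡ 1 (mod 7).
    Then x = 2 + 9·1 = 11, valid modulo lcm(9, 7) = 63: x ≡ 11 (mod 63).
  Combine with x ≡ 9 (mod 13): since gcd(63, 13) = 1, we get a unique residue mod 819.
    Write x = 11 + 63·t and substitute into x ≡ 9 (mod 13): 63·t ≡ 9 − 11 = -2 (mod 13).
    Reduce coefficients mod 13: 11·t ≡ 11 (mod 13).
    The inverse of 11 mod 13 is 6 (since 11·6 = 66 = 5·13 + 1), so t ≡ 6·11 = 66 ≡ 1 (mod 13).
    Then x = 11 + 63·1 = 74, valid modulo lcm(63, 13) = 819: x ≡ 74 (mod 819).
Verify: 74 mod 9 = 2 ✓, 74 mod 7 = 4 ✓, 74 mod 13 = 9 ✓.

x ≡ 74 (mod 819).


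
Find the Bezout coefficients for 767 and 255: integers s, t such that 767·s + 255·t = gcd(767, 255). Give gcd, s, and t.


Euclidean algorithm on (767, 255) — divide until remainder is 0:
  767 = 3 · 255 + 2
  255 = 127 · 2 + 1
  2 = 2 · 1 + 0
gcd(767, 255) = 1.
Track Bezout coefficients alongside the remainders: start with r₀ = 767 = a·1 + b·0 (s = 1, t = 0) and r₁ = 255 = a·0 + b·1 (s = 0, t = 1); each new remainder r_{k+1} = r_{k-1} − q_k·r_k inherits s_{k+1} = s_{k-1} − q_k·s_k, t_{k+1} = t_{k-1} − q_k·t_k, so r_k = a·s_k + b·t_k at every step:
  q = 3: r = 2, s = 1 − 3·0 = 1, t = 0 − 3·1 = -3  (check: 767·1 + 255·(-3) = 2)
  q = 127: r = 1, s = 0 − 127·1 = -127, t = 1 − 127·(-3) = 382  (check: 767·(-127) + 255·382 = 1)
The row with r = 1 (the gcd) gives the Bezout coefficients s = -127, t = 382.
Result: 767 · (-127) + 255 · (382) = 1.

gcd(767, 255) = 1; s = -127, t = 382 (check: 767·(-127) + 255·382 = 1).


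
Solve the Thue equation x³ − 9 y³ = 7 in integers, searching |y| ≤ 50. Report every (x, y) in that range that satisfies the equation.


The equation is x³ - 9y³ = 7. For fixed y, x³ = 9·y³ + 7, so a solution requires the RHS to be a perfect cube.
Strategy: iterate y from -50 to 50, compute RHS = 9·y³ + 7, and check whether it is a (positive or negative) perfect cube.
Check small values of y:
  y = 0: RHS = 7 is not a perfect cube.
  y = 1: RHS = 16 is not a perfect cube.
  y = -1: RHS = -2 is not a perfect cube.
  y = 2: RHS = 79 is not a perfect cube.
  y = -2: RHS = -65 is not a perfect cube.
  y = 3: RHS = 250 is not a perfect cube.
  y = -3: RHS = -236 is not a perfect cube.
Continuing the search up to |y| = 50 finds no solutions either.
No (x, y) in the scanned range satisfies the equation.

No integer solutions with |y| ≤ 50.


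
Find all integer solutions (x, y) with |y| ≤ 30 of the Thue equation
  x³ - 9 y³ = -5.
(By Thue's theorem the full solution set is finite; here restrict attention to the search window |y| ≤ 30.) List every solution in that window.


The equation is x³ - 9y³ = -5. For fixed y, x³ = 9·y³ − 5, so a solution requires the RHS to be a perfect cube.
Strategy: iterate y from -30 to 30, compute RHS = 9·y³ − 5, and check whether it is a (positive or negative) perfect cube.
Check small values of y:
  y = 0: RHS = -5 is not a perfect cube.
  y = 1: RHS = 4 is not a perfect cube.
  y = -1: RHS = -14 is not a perfect cube.
  y = 2: RHS = 67 is not a perfect cube.
  y = -2: RHS = -77 is not a perfect cube.
  y = 3: RHS = 238 is not a perfect cube.
  y = -3: RHS = -248 is not a perfect cube.
Continuing the search up to |y| = 30 finds no solutions either.
No (x, y) in the scanned range satisfies the equation.

No integer solutions with |y| ≤ 30.


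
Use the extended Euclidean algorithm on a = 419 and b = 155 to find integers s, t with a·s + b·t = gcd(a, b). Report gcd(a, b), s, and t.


Euclidean algorithm on (419, 155) — divide until remainder is 0:
  419 = 2 · 155 + 109
  155 = 1 · 109 + 46
  109 = 2 · 46 + 17
  46 = 2 · 17 + 12
  17 = 1 · 12 + 5
  12 = 2 · 5 + 2
  5 = 2 · 2 + 1
  2 = 2 · 1 + 0
gcd(419, 155) = 1.
Track Bezout coefficients alongside the remainders: start with r₀ = 419 = a·1 + b·0 (s = 1, t = 0) and r₁ = 155 = a·0 + b·1 (s = 0, t = 1); each new remainder r_{k+1} = r_{k-1} − q_k·r_k inherits s_{k+1} = s_{k-1} − q_k·s_k, t_{k+1} = t_{k-1} − q_k·t_k, so r_k = a·s_k + b·t_k at every step:
  q = 2: r = 109, s = 1 − 2·0 = 1, t = 0 − 2·1 = -2  (check: 419·1 + 155·(-2) = 109)
  q = 1: r = 46, s = 0 − 1·1 = -1, t = 1 − 1·(-2) = 3  (check: 419·(-1) + 155·3 = 46)
  q = 2: r = 17, s = 1 − 2·(-1) = 3, t = -2 − 2·3 = -8  (check: 419·3 + 155·(-8) = 17)
  q = 2: r = 12, s = -1 − 2·3 = -7, t = 3 − 2·(-8) = 19  (check: 419·(-7) + 155·19 = 12)
  q = 1: r = 5, s = 3 − 1·(-7) = 10, t = -8 − 1·19 = -27  (check: 419·10 + 155·(-27) = 5)
  q = 2: r = 2, s = -7 − 2·10 = -27, t = 19 − 2·(-27) = 73  (check: 419·(-27) + 155·73 = 2)
  q = 2: r = 1, s = 10 − 2·(-27) = 64, t = -27 − 2·73 = -173  (check: 419·64 + 155·(-173) = 1)
The row with r = 1 (the gcd) gives the Bezout coefficients s = 64, t = -173.
Result: 419 · (64) + 155 · (-173) = 1.

gcd(419, 155) = 1; s = 64, t = -173 (check: 419·64 + 155·(-173) = 1).


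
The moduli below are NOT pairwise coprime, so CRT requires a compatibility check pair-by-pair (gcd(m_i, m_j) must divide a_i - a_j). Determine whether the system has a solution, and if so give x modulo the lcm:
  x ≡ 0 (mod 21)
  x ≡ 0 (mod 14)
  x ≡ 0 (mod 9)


Moduli 21, 14, 9 are not pairwise coprime, so CRT works modulo lcm(m_i) when all pairwise compatibility conditions hold.
Pairwise compatibility: gcd(m_i, m_j) must divide a_i - a_j for every pair.
Merge one congruence at a time:
  Start: x ≡ 0 (mod 21).
  Combine with x ≡ 0 (mod 14): gcd(21, 14) = 7; 0 - 0 = 0, which IS divisible by 7, so compatible.
    Write x = 0 + 21·t and substitute into x ≡ 0 (mod 14): 21·t ≡ 0 − 0 = 0 (mod 14).
    Divide the congruence (and modulus) by g = 7: 3·t ≡ 0 (mod 2).
    Reduce coefficients mod 2: 1·t ≡ 0 (mod 2).
    So t ≡ 0 (mod 2).
    Then x = 0 + 21·0 = 0, valid modulo lcm(21, 14) = 42: x ≡ 0 (mod 42).
  Combine with x ≡ 0 (mod 9): gcd(42, 9) = 3; 0 - 0 = 0, which IS divisible by 3, so compatible.
    Write x = 0 + 42·t and substitute into x ≡ 0 (mod 9): 42·t ≡ 0 − 0 = 0 (mod 9).
    Divide the congruence (and modulus) by g = 3: 14·t ≡ 0 (mod 3).
    Reduce coefficients mod 3: 2·t ≡ 0 (mod 3).
    The inverse of 2 mod 3 is 2 (since 2·2 = 4 = 1·3 + 1), so t ≡ 2·0 = 0 ≡ 0 (mod 3).
    Then x = 0 + 42·0 = 0, valid modulo lcm(42, 9) = 126: x ≡ 0 (mod 126).
Verify: 0 mod 21 = 0, 0 mod 14 = 0, 0 mod 9 = 0.

x ≡ 0 (mod 126).


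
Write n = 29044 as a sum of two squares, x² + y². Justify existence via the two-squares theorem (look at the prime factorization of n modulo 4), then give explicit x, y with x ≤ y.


Step 1: Factor n = 29044 = 2^2 · 53 · 137.
Step 2: Check the mod-4 condition on each prime factor: 2 = 2 (special); 53 ≡ 1 (mod 4), exponent 1; 137 ≡ 1 (mod 4), exponent 1.
All primes ≡ 3 (mod 4) appear to even exponent (or don't appear), so by the two-squares theorem n IS expressible as a sum of two squares.
Step 3: Build a representation. Group n = k² · m with k = 2 and m = 53 · 137 = 7261 (a product of primes ≡ 1 (mod 4)); a representation of m scales to one of n via (k·x)² + (k·y)² = k²(x² + y²). Each prime p ≡ 1 (mod 4) is itself a sum of two squares; find a² by testing p − a² for a perfect square:
  53: 53 − 1² = 52, 53 − 2² = 49 = 7² ⇒ 53 = 2² + 7².
  137: 137 − 1² = 136, 137 − 2² = 133, 137 − 3² = 128, 137 − 4² = 121 = 11² ⇒ 137 = 4² + 11².
  Combine using the Brahmagupta–Fibonacci identity (a² + b²)(c² + d²) = (ac − bd)² + (ad + bc)² = (ac + bd)² + (ad − bc)²:
  53 · 137 = 7261: from (2² + 7²)(4² + 11²), take (2·4 − 7·11, 2·11 + 7·4) = (8 − 77, 22 + 28) = (-69, 50); dropping signs (only squares matter) gives (69, 50); check 69² + 50² = 4761 + 2500 = 7261 ✓.
  Scale by k = 2: (2·69, 2·50) = (138, 100).
Step 4: Order so x ≤ y and verify: 100² + 138² = 10000 + 19044 = 29044 = n. ✓

n = 29044 = 100² + 138² (one valid representation with x ≤ y).


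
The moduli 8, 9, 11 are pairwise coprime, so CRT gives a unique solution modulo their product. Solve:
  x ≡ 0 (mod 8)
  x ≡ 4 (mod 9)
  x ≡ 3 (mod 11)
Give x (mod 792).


Moduli 8, 9, 11 are pairwise coprime; by CRT there is a unique solution modulo M = 8 · 9 · 11 = 792.
Solve pairwise, accumulating the modulus:
  Start with x ≡ 0 (mod 8).
  Combine with x ≡ 4 (mod 9): since gcd(8, 9) = 1, we get a unique residue mod 72.
    Write x = 0 + 8·t and substitute into x ≡ 4 (mod 9): 8·t ≡ 4 − 0 = 4 (mod 9).
    The inverse of 8 mod 9 is 8 (since 8·8 = 64 = 7·9 + 1), so t ≡ 8·4 = 32 ≡ 5 (mod 9).
    Then x = 0 + 8·5 = 40, valid modulo lcm(8, 9) = 72: x ≡ 40 (mod 72).
  Combine with x ≡ 3 (mod 11): since gcd(72, 11) = 1, we get a unique residue mod 792.
    Write x = 40 + 72·t and substitute into x ≡ 3 (mod 11): 72·t ≡ 3 − 40 = -37 (mod 11).
    Reduce coefficients mod 11: 6·t ≡ 7 (mod 11).
    The inverse of 6 mod 11 is 2 (since 6·2 = 12 = 1·11 + 1), so t ≡ 2·7 = 14 ≡ 3 (mod 11).
    Then x = 40 + 72·3 = 256, valid modulo lcm(72, 11) = 792: x ≡ 256 (mod 792).
Verify: 256 mod 8 = 0 ✓, 256 mod 9 = 4 ✓, 256 mod 11 = 3 ✓.

x ≡ 256 (mod 792).


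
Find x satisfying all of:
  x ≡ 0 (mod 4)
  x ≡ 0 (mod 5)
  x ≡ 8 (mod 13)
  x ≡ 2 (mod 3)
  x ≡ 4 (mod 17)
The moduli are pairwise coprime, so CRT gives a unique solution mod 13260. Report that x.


Product of moduli M = 4 · 5 · 13 · 3 · 17 = 13260.
Merge one congruence at a time:
  Start: x ≡ 0 (mod 4).
  Combine with x ≡ 0 (mod 5); new modulus lcm = 20.
    Write x = 0 + 4·t and substitute into x ≡ 0 (mod 5): 4·t ≡ 0 − 0 = 0 (mod 5).
    The inverse of 4 mod 5 is 4 (since 4·4 = 16 = 3·5 + 1), so t ≡ 4·0 = 0 ≡ 0 (mod 5).
    Then x = 0 + 4·0 = 0, valid modulo lcm(4, 5) = 20: x ≡ 0 (mod 20).
  Combine with x ≡ 8 (mod 13); new modulus lcm = 260.
    Write x = 0 + 20·t and substitute into x ≡ 8 (mod 13): 20·t ≡ 8 − 0 = 8 (mod 13).
    Reduce coefficients mod 13: 7·t ≡ 8 (mod 13).
    The inverse of 7 mod 13 is 2 (since 7·2 = 14 = 1·13 + 1), so t ≡ 2·8 = 16 ≡ 3 (mod 13).
    Then x = 0 + 20·3 = 60, valid modulo lcm(20, 13) = 260: x ≡ 60 (mod 260).
  Combine with x ≡ 2 (mod 3); new modulus lcm = 780.
    Write x = 60 + 260·t and substitute into x ≡ 2 (mod 3): 260·t ≡ 2 − 60 = -58 (mod 3).
    Reduce coefficients mod 3: 2·t ≡ 2 (mod 3).
    The inverse of 2 mod 3 is 2 (since 2·2 = 4 = 1·3 + 1), so t ≡ 2·2 = 4 ≡ 1 (mod 3).
    Then x = 60 + 260·1 = 320, valid modulo lcm(260, 3) = 780: x ≡ 320 (mod 780).
  Combine with x ≡ 4 (mod 17); new modulus lcm = 13260.
    Write x = 320 + 780·t and substitute into x ≡ 4 (mod 17): 780·t ≡ 4 − 320 = -316 (mod 17).
    Reduce coefficients mod 17: 15·t ≡ 7 (mod 17).
    The inverse of 15 mod 17 is 8 (since 15·8 = 120 = 7·17 + 1), so t ≡ 8·7 = 56 ≡ 5 (mod 17).
    Then x = 320 + 780·5 = 4220, valid modulo lcm(780, 17) = 13260: x ≡ 4220 (mod 13260).
Verify against each original: 4220 mod 4 = 0, 4220 mod 5 = 0, 4220 mod 13 = 8, 4220 mod 3 = 2, 4220 mod 17 = 4.

x ≡ 4220 (mod 13260).


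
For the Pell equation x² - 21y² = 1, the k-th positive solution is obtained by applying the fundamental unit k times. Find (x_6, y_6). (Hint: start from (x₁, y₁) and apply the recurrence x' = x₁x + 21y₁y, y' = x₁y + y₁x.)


Step 1: Find the fundamental solution (x₁, y₁) of x² - 21y² = 1.
  Expand √21 as a continued fraction. a₀ = ⌊√21⌋ = 4; iterate m_{k+1} = d_k·a_k − m_k, d_{k+1} = (21 − m_{k+1}²)/d_k, a_{k+1} = ⌊(a₀ + m_{k+1})/d_{k+1}⌋ (starting m₀ = 0, d₀ = 1), with convergents p_k = a_k·p_{k-1} + p_{k-2}, q_k = a_k·q_{k-1} + q_{k-2} (p₋₁ = 1, q₋₁ = 0):
  k = 0: a₀ = 4; p₀/q₀ = 4/1; p₀² − 21·q₀² = 16 − 21 = -5.
  k = 1: m = 4, d = 5, a = ⌊(4 + 4)/5⌋ = 1; p/q = (1·4 + 1)/(1·1 + 0) = 5/1; p² − 21·q² = 25 − 21 = 4.
  k = 2: m = 1, d = 4, a = ⌊(4 + 1)/4⌋ = 1; p/q = (1·5 + 4)/(1·1 + 1) = 9/2; p² − 21·q² = 81 − 84 = -3.
  k = 3: m = 3, d = 3, a = ⌊(4 + 3)/3⌋ = 2; p/q = (2·9 + 5)/(2·2 + 1) = 23/5; p² − 21·q² = 529 − 525 = 4.
  k = 4: m = 3, d = 4, a = ⌊(4 + 3)/4⌋ = 1; p/q = (1·23 + 9)/(1·5 + 2) = 32/7; p² − 21·q² = 1024 − 1029 = -5.
  k = 5: m = 1, d = 5, a = ⌊(4 + 1)/5⌋ = 1; p/q = (1·32 + 23)/(1·7 + 5) = 55/12; p² − 21·q² = 3025 − 3024 = 1.
  The first convergent with p² − 21·q² = 1 gives the fundamental solution (x₁, y₁) = (55, 12).
Step 2: Apply the recurrence (x_{n+1}, y_{n+1}) = (x₁x_n + 21y₁y_n, x₁y_n + y₁x_n) repeatedly.
  From (x_1, y_1) = (55, 12): x_2 = 55·55 + 21·12·12 = 6049; y_2 = 55·12 + 12·55 = 1320.
  From (x_2, y_2) = (6049, 1320): x_3 = 55·6049 + 21·12·1320 = 665335; y_3 = 55·1320 + 12·6049 = 145188.
  From (x_3, y_3) = (665335, 145188): x_4 = 55·665335 + 21·12·145188 = 73180801; y_4 = 55·145188 + 12·665335 = 15969360.
  From (x_4, y_4) = (73180801, 15969360): x_5 = 55·73180801 + 21·12·15969360 = 8049222775; y_5 = 55·15969360 + 12·73180801 = 1756484412.
  From (x_5, y_5) = (8049222775, 1756484412): x_6 = 55·8049222775 + 21·12·1756484412 = 885341324449; y_6 = 55·1756484412 + 12·8049222775 = 193197315960.
Step 3: Verify x_6² - 21·y_6² = 783829260777109485153601 - 783829260777109485153600 = 1 (should be 1). ✓

(x_1, y_1) = (55, 12); (x_6, y_6) = (885341324449, 193197315960).


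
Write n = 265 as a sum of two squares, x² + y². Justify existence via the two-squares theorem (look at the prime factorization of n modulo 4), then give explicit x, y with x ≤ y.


Step 1: Factor n = 265 = 5 · 53.
Step 2: Check the mod-4 condition on each prime factor: 5 ≡ 1 (mod 4), exponent 1; 53 ≡ 1 (mod 4), exponent 1.
All primes ≡ 3 (mod 4) appear to even exponent (or don't appear), so by the two-squares theorem n IS expressible as a sum of two squares.
Step 3: Build a representation. Here n = 5 · 53 is a product of primes ≡ 1 (mod 4). Each prime p ≡ 1 (mod 4) is itself a sum of two squares; find a² by testing p − a² for a perfect square:
  5: 5 − 1² = 4 = 2² ⇒ 5 = 1² + 2².
  53: 53 − 1² = 52, 53 − 2² = 49 = 7² ⇒ 53 = 2² + 7².
  Combine using the Brahmagupta–Fibonacci identity (a² + b²)(c² + d²) = (ac − bd)² + (ad + bc)² = (ac + bd)² + (ad − bc)²:
  5 · 53 = 265: from (1² + 2²)(2² + 7²), take (1·2 − 2·7, 1·7 + 2·2) = (2 − 14, 7 + 4) = (-12, 11); dropping signs (only squares matter) gives (12, 11); check 12² + 11² = 144 + 121 = 265 ✓.
Step 4: Order so x ≤ y and verify: 11² + 12² = 121 + 144 = 265 = n. ✓

n = 265 = 11² + 12² (one valid representation with x ≤ y).


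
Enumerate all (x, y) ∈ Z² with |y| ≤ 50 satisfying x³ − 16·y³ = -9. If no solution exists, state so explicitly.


The equation is x³ - 16y³ = -9. For fixed y, x³ = 16·y³ − 9, so a solution requires the RHS to be a perfect cube.
Strategy: iterate y from -50 to 50, compute RHS = 16·y³ − 9, and check whether it is a (positive or negative) perfect cube.
Check small values of y:
  y = 0: RHS = -9 is not a perfect cube.
  y = 1: RHS = 7 is not a perfect cube.
  y = -1: RHS = -25 is not a perfect cube.
  y = 2: RHS = 119 is not a perfect cube.
  y = -2: RHS = -137 is not a perfect cube.
  y = 3: RHS = 423 is not a perfect cube.
  y = -3: RHS = -441 is not a perfect cube.
Continuing the search up to |y| = 50 finds no solutions either.
No (x, y) in the scanned range satisfies the equation.

No integer solutions with |y| ≤ 50.


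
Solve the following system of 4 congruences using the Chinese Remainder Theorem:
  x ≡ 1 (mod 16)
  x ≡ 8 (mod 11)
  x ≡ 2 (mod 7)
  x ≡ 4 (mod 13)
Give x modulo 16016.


Product of moduli M = 16 · 11 · 7 · 13 = 16016.
Merge one congruence at a time:
  Start: x ≡ 1 (mod 16).
  Combine with x ≡ 8 (mod 11); new modulus lcm = 176.
    Write x = 1 + 16·t and substitute into x ≡ 8 (mod 11): 16·t ≡ 8 − 1 = 7 (mod 11).
    Reduce coefficients mod 11: 5·t ≡ 7 (mod 11).
    The inverse of 5 mod 11 is 9 (since 5·9 = 45 = 4·11 + 1), so t ≡ 9·7 = 63 ≡ 8 (mod 11).
    Then x = 1 + 16·8 = 129, valid modulo lcm(16, 11) = 176: x ≡ 129 (mod 176).
  Combine with x ≡ 2 (mod 7); new modulus lcm = 1232.
    Write x = 129 + 176·t and substitute into x ≡ 2 (mod 7): 176·t ≡ 2 − 129 = -127 (mod 7).
    Reduce coefficients mod 7: 1·t ≡ 6 (mod 7).
    So t ≡ 6 (mod 7).
    Then x = 129 + 176·6 = 1185, valid modulo lcm(176, 7) = 1232: x ≡ 1185 (mod 1232).
  Combine with x ≡ 4 (mod 13); new modulus lcm = 16016.
    Write x = 1185 + 1232·t and substitute into x ≡ 4 (mod 13): 1232·t ≡ 4 − 1185 = -1181 (mod 13).
    Reduce coefficients mod 13: 10·t ≡ 2 (mod 13).
    The inverse of 10 mod 13 is 4 (since 10·4 = 40 = 3·13 + 1), so t ≡ 4·2 = 8 ≡ 8 (mod 13).
    Then x = 1185 + 1232·8 = 11041, valid modulo lcm(1232, 13) = 16016: x ≡ 11041 (mod 16016).
Verify against each original: 11041 mod 16 = 1, 11041 mod 11 = 8, 11041 mod 7 = 2, 11041 mod 13 = 4.

x ≡ 11041 (mod 16016).


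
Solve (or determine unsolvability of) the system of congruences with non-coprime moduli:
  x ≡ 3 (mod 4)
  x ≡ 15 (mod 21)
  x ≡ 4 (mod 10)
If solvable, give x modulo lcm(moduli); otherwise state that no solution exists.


Moduli 4, 21, 10 are not pairwise coprime, so CRT works modulo lcm(m_i) when all pairwise compatibility conditions hold.
Pairwise compatibility: gcd(m_i, m_j) must divide a_i - a_j for every pair.
Merge one congruence at a time:
  Start: x ≡ 3 (mod 4).
  Combine with x ≡ 15 (mod 21): gcd(4, 21) = 1; 15 - 3 = 12, which IS divisible by 1, so compatible.
    Write x = 3 + 4·t and substitute into x ≡ 15 (mod 21): 4·t ≡ 15 − 3 = 12 (mod 21).
    The inverse of 4 mod 21 is 16 (since 4·16 = 64 = 3·21 + 1), so t ≡ 16·12 = 192 ≡ 3 (mod 21).
    Then x = 3 + 4·3 = 15, valid modulo lcm(4, 21) = 84: x ≡ 15 (mod 84).
  Combine with x ≡ 4 (mod 10): gcd(84, 10) = 2, and 4 - 15 = -11 is NOT divisible by 2.
    ⇒ system is inconsistent (no integer solution).

No solution (the system is inconsistent).


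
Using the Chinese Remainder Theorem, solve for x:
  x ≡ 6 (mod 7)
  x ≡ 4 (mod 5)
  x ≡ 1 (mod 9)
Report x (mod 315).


Moduli 7, 5, 9 are pairwise coprime; by CRT there is a unique solution modulo M = 7 · 5 · 9 = 315.
Solve pairwise, accumulating the modulus:
  Start with x ≡ 6 (mod 7).
  Combine with x ≡ 4 (mod 5): since gcd(7, 5) = 1, we get a unique residue mod 35.
    Write x = 6 + 7·t and substitute into x ≡ 4 (mod 5): 7·t ≡ 4 − 6 = -2 (mod 5).
    Reduce coefficients mod 5: 2·t ≡ 3 (mod 5).
    The inverse of 2 mod 5 is 3 (since 2·3 = 6 = 1·5 + 1), so t ≡ 3·3 = 9 ≡ 4 (mod 5).
    Then x = 6 + 7·4 = 34, valid modulo lcm(7, 5) = 35: x ≡ 34 (mod 35).
  Combine with x ≡ 1 (mod 9): since gcd(35, 9) = 1, we get a unique residue mod 315.
    Write x = 34 + 35·t and substitute into x ≡ 1 (mod 9): 35·t ≡ 1 − 34 = -33 (mod 9).
    Reduce coefficients mod 9: 8·t ≡ 3 (mod 9).
    The inverse of 8 mod 9 is 8 (since 8·8 = 64 = 7·9 + 1), so t ≡ 8·3 = 24 ≡ 6 (mod 9).
    Then x = 34 + 35·6 = 244, valid modulo lcm(35, 9) = 315: x ≡ 244 (mod 315).
Verify: 244 mod 7 = 6 ✓, 244 mod 5 = 4 ✓, 244 mod 9 = 1 ✓.

x ≡ 244 (mod 315).


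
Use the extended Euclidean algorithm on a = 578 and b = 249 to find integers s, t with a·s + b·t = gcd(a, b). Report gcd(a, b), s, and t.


Euclidean algorithm on (578, 249) — divide until remainder is 0:
  578 = 2 · 249 + 80
  249 = 3 · 80 + 9
  80 = 8 · 9 + 8
  9 = 1 · 8 + 1
  8 = 8 · 1 + 0
gcd(578, 249) = 1.
Track Bezout coefficients alongside the remainders: start with r₀ = 578 = a·1 + b·0 (s = 1, t = 0) and r₁ = 249 = a·0 + b·1 (s = 0, t = 1); each new remainder r_{k+1} = r_{k-1} − q_k·r_k inherits s_{k+1} = s_{k-1} − q_k·s_k, t_{k+1} = t_{k-1} − q_k·t_k, so r_k = a·s_k + b·t_k at every step:
  q = 2: r = 80, s = 1 − 2·0 = 1, t = 0 − 2·1 = -2  (check: 578·1 + 249·(-2) = 80)
  q = 3: r = 9, s = 0 − 3·1 = -3, t = 1 − 3·(-2) = 7  (check: 578·(-3) + 249·7 = 9)
  q = 8: r = 8, s = 1 − 8·(-3) = 25, t = -2 − 8·7 = -58  (check: 578·25 + 249·(-58) = 8)
  q = 1: r = 1, s = -3 − 1·25 = -28, t = 7 − 1·(-58) = 65  (check: 578·(-28) + 249·65 = 1)
The row with r = 1 (the gcd) gives the Bezout coefficients s = -28, t = 65.
Result: 578 · (-28) + 249 · (65) = 1.

gcd(578, 249) = 1; s = -28, t = 65 (check: 578·(-28) + 249·65 = 1).


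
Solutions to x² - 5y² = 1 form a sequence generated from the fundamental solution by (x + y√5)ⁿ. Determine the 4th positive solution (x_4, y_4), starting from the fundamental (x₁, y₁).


Step 1: Find the fundamental solution (x₁, y₁) of x² - 5y² = 1.
  Expand √5 as a continued fraction. a₀ = ⌊√5⌋ = 2; iterate m_{k+1} = d_k·a_k − m_k, d_{k+1} = (5 − m_{k+1}²)/d_k, a_{k+1} = ⌊(a₀ + m_{k+1})/d_{k+1}⌋ (starting m₀ = 0, d₀ = 1), with convergents p_k = a_k·p_{k-1} + p_{k-2}, q_k = a_k·q_{k-1} + q_{k-2} (p₋₁ = 1, q₋₁ = 0):
  k = 0: a₀ = 2; p₀/q₀ = 2/1; p₀² − 5·q₀² = 4 − 5 = -1.
  k = 1: m = 2, d = 1, a = ⌊(2 + 2)/1⌋ = 4; p/q = (4·2 + 1)/(4·1 + 0) = 9/4; p² − 5·q² = 81 − 80 = 1.
  The first convergent with p² − 5·q² = 1 gives the fundamental solution (x₁, y₁) = (9, 4).
Step 2: Apply the recurrence (x_{n+1}, y_{n+1}) = (x₁x_n + 5y₁y_n, x₁y_n + y₁x_n) repeatedly.
  From (x_1, y_1) = (9, 4): x_2 = 9·9 + 5·4·4 = 161; y_2 = 9·4 + 4·9 = 72.
  From (x_2, y_2) = (161, 72): x_3 = 9·161 + 5·4·72 = 2889; y_3 = 9·72 + 4·161 = 1292.
  From (x_3, y_3) = (2889, 1292): x_4 = 9·2889 + 5·4·1292 = 51841; y_4 = 9·1292 + 4·2889 = 23184.
Step 3: Verify x_4² - 5·y_4² = 2687489281 - 2687489280 = 1 (should be 1). ✓

(x_1, y_1) = (9, 4); (x_4, y_4) = (51841, 23184).


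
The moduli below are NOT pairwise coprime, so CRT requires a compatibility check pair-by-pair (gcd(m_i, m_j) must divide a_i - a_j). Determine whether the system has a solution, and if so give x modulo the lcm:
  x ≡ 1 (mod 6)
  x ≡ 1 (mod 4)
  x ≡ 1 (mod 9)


Moduli 6, 4, 9 are not pairwise coprime, so CRT works modulo lcm(m_i) when all pairwise compatibility conditions hold.
Pairwise compatibility: gcd(m_i, m_j) must divide a_i - a_j for every pair.
Merge one congruence at a time:
  Start: x ≡ 1 (mod 6).
  Combine with x ≡ 1 (mod 4): gcd(6, 4) = 2; 1 - 1 = 0, which IS divisible by 2, so compatible.
    Write x = 1 + 6·t and substitute into x ≡ 1 (mod 4): 6·t ≡ 1 − 1 = 0 (mod 4).
    Divide the congruence (and modulus) by g = 2: 3·t ≡ 0 (mod 2).
    Reduce coefficients mod 2: 1·t ≡ 0 (mod 2).
    So t ≡ 0 (mod 2).
    Then x = 1 + 6·0 = 1, valid modulo lcm(6, 4) = 12: x ≡ 1 (mod 12).
  Combine with x ≡ 1 (mod 9): gcd(12, 9) = 3; 1 - 1 = 0, which IS divisible by 3, so compatible.
    Write x = 1 + 12·t and substitute into x ≡ 1 (mod 9): 12·t ≡ 1 − 1 = 0 (mod 9).
    Divide the congruence (and modulus) by g = 3: 4·t ≡ 0 (mod 3).
    Reduce coefficients mod 3: 1·t ≡ 0 (mod 3).
    So t ≡ 0 (mod 3).
    Then x = 1 + 12·0 = 1, valid modulo lcm(12, 9) = 36: x ≡ 1 (mod 36).
Verify: 1 mod 6 = 1, 1 mod 4 = 1, 1 mod 9 = 1.

x ≡ 1 (mod 36).


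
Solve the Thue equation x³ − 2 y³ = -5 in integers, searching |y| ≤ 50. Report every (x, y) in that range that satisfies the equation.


The equation is x³ - 2y³ = -5. For fixed y, x³ = 2·y³ − 5, so a solution requires the RHS to be a perfect cube.
Strategy: iterate y from -50 to 50, compute RHS = 2·y³ − 5, and check whether it is a (positive or negative) perfect cube.
Check small values of y:
  y = 0: RHS = -5 is not a perfect cube.
  y = 1: RHS = -3 is not a perfect cube.
  y = -1: RHS = -7 is not a perfect cube.
  y = 2: RHS = 11 is not a perfect cube.
  y = -2: RHS = -21 is not a perfect cube.
  y = 3: RHS = 49 is not a perfect cube.
  y = -3: RHS = -59 is not a perfect cube.
Continuing the search up to |y| = 50 finds no solutions either.
No (x, y) in the scanned range satisfies the equation.

No integer solutions with |y| ≤ 50.


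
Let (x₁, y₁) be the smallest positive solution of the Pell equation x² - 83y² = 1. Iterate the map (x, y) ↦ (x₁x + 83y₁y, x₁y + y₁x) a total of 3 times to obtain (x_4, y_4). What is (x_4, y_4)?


Step 1: Find the fundamental solution (x₁, y₁) of x² - 83y² = 1.
  Expand √83 as a continued fraction. a₀ = ⌊√83⌋ = 9; iterate m_{k+1} = d_k·a_k − m_k, d_{k+1} = (83 − m_{k+1}²)/d_k, a_{k+1} = ⌊(a₀ + m_{k+1})/d_{k+1}⌋ (starting m₀ = 0, d₀ = 1), with convergents p_k = a_k·p_{k-1} + p_{k-2}, q_k = a_k·q_{k-1} + q_{k-2} (p₋₁ = 1, q₋₁ = 0):
  k = 0: a₀ = 9; p₀/q₀ = 9/1; p₀² − 83·q₀² = 81 − 83 = -2.
  k = 1: m = 9, d = 2, a = ⌊(9 + 9)/2⌋ = 9; p/q = (9·9 + 1)/(9·1 + 0) = 82/9; p² − 83·q² = 6724 − 6723 = 1.
  The first convergent with p² − 83·q² = 1 gives the fundamental solution (x₁, y₁) = (82, 9).
Step 2: Apply the recurrence (x_{n+1}, y_{n+1}) = (x₁x_n + 83y₁y_n, x₁y_n + y₁x_n) repeatedly.
  From (x_1, y_1) = (82, 9): x_2 = 82·82 + 83·9·9 = 13447; y_2 = 82·9 + 9·82 = 1476.
  From (x_2, y_2) = (13447, 1476): x_3 = 82·13447 + 83·9·1476 = 2205226; y_3 = 82·1476 + 9·13447 = 242055.
  From (x_3, y_3) = (2205226, 242055): x_4 = 82·2205226 + 83·9·242055 = 361643617; y_4 = 82·242055 + 9·2205226 = 39695544.
Step 3: Verify x_4² - 83·y_4² = 130786105716842689 - 130786105716842688 = 1 (should be 1). ✓

(x_1, y_1) = (82, 9); (x_4, y_4) = (361643617, 39695544).


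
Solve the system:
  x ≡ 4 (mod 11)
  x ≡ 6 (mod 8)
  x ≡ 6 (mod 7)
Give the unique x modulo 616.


Moduli 11, 8, 7 are pairwise coprime; by CRT there is a unique solution modulo M = 11 · 8 · 7 = 616.
Solve pairwise, accumulating the modulus:
  Start with x ≡ 4 (mod 11).
  Combine with x ≡ 6 (mod 8): since gcd(11, 8) = 1, we get a unique residue mod 88.
    Write x = 4 + 11·t and substitute into x ≡ 6 (mod 8): 11·t ≡ 6 − 4 = 2 (mod 8).
    Reduce coefficients mod 8: 3·t ≡ 2 (mod 8).
    The inverse of 3 mod 8 is 3 (since 3·3 = 9 = 1·8 + 1), so t ≡ 3·2 = 6 ≡ 6 (mod 8).
    Then x = 4 + 11·6 = 70, valid modulo lcm(11, 8) = 88: x ≡ 70 (mod 88).
  Combine with x ≡ 6 (mod 7): since gcd(88, 7) = 1, we get a unique residue mod 616.
    Write x = 70 + 88·t and substitute into x ≡ 6 (mod 7): 88·t ≡ 6 − 70 = -64 (mod 7).
    Reduce coefficients mod 7: 4·t ≡ 6 (mod 7).
    The inverse of 4 mod 7 is 2 (since 4·2 = 8 = 1·7 + 1), so t ≡ 2·6 = 12 ≡ 5 (mod 7).
    Then x = 70 + 88·5 = 510, valid modulo lcm(88, 7) = 616: x ≡ 510 (mod 616).
Verify: 510 mod 11 = 4 ✓, 510 mod 8 = 6 ✓, 510 mod 7 = 6 ✓.

x ≡ 510 (mod 616).


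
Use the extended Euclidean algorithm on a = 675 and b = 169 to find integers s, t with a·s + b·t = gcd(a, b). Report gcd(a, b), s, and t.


Euclidean algorithm on (675, 169) — divide until remainder is 0:
  675 = 3 · 169 + 168
  169 = 1 · 168 + 1
  168 = 168 · 1 + 0
gcd(675, 169) = 1.
Track Bezout coefficients alongside the remainders: start with r₀ = 675 = a·1 + b·0 (s = 1, t = 0) and r₁ = 169 = a·0 + b·1 (s = 0, t = 1); each new remainder r_{k+1} = r_{k-1} − q_k·r_k inherits s_{k+1} = s_{k-1} − q_k·s_k, t_{k+1} = t_{k-1} − q_k·t_k, so r_k = a·s_k + b·t_k at every step:
  q = 3: r = 168, s = 1 − 3·0 = 1, t = 0 − 3·1 = -3  (check: 675·1 + 169·(-3) = 168)
  q = 1: r = 1, s = 0 − 1·1 = -1, t = 1 − 1·(-3) = 4  (check: 675·(-1) + 169·4 = 1)
The row with r = 1 (the gcd) gives the Bezout coefficients s = -1, t = 4.
Result: 675 · (-1) + 169 · (4) = 1.

gcd(675, 169) = 1; s = -1, t = 4 (check: 675·(-1) + 169·4 = 1).


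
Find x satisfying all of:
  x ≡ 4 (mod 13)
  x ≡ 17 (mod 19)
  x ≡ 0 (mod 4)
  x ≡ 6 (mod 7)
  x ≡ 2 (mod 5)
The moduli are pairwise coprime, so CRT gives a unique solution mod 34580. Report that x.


Product of moduli M = 13 · 19 · 4 · 7 · 5 = 34580.
Merge one congruence at a time:
  Start: x ≡ 4 (mod 13).
  Combine with x ≡ 17 (mod 19); new modulus lcm = 247.
    Write x = 4 + 13·t and substitute into x ≡ 17 (mod 19): 13·t ≡ 17 − 4 = 13 (mod 19).
    The inverse of 13 mod 19 is 3 (since 13·3 = 39 = 2·19 + 1), so t ≡ 3·13 = 39 ≡ 1 (mod 19).
    Then x = 4 + 13·1 = 17, valid modulo lcm(13, 19) = 247: x ≡ 17 (mod 247).
  Combine with x ≡ 0 (mod 4); new modulus lcm = 988.
    Write x = 17 + 247·t and substitute into x ≡ 0 (mod 4): 247·t ≡ 0 − 17 = -17 (mod 4).
    Reduce coefficients mod 4: 3·t ≡ 3 (mod 4).
    The inverse of 3 mod 4 is 3 (since 3·3 = 9 = 2·4 + 1), so t ≡ 3·3 = 9 ≡ 1 (mod 4).
    Then x = 17 + 247·1 = 264, valid modulo lcm(247, 4) = 988: x ≡ 264 (mod 988).
  Combine with x ≡ 6 (mod 7); new modulus lcm = 6916.
    Write x = 264 + 988·t and substitute into x ≡ 6 (mod 7): 988·t ≡ 6 − 264 = -258 (mod 7).
    Reduce coefficients mod 7: 1·t ≡ 1 (mod 7).
    So t ≡ 1 (mod 7).
    Then x = 264 + 988·1 = 1252, valid modulo lcm(988, 7) = 6916: x ≡ 1252 (mod 6916).
  Combine with x ≡ 2 (mod 5); new modulus lcm = 34580.
    Write x = 1252 + 6916·t and substitute into x ≡ 2 (mod 5): 6916·t ≡ 2 − 1252 = -1250 (mod 5).
    Reduce coefficients mod 5: 1·t ≡ 0 (mod 5).
    So t ≡ 0 (mod 5).
    Then x = 1252 + 6916·0 = 1252, valid modulo lcm(6916, 5) = 34580: x ≡ 1252 (mod 34580).
Verify against each original: 1252 mod 13 = 4, 1252 mod 19 = 17, 1252 mod 4 = 0, 1252 mod 7 = 6, 1252 mod 5 = 2.

x ≡ 1252 (mod 34580).


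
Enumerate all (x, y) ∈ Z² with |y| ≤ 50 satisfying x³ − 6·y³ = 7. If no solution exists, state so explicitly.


The equation is x³ - 6y³ = 7. For fixed y, x³ = 6·y³ + 7, so a solution requires the RHS to be a perfect cube.
Strategy: iterate y from -50 to 50, compute RHS = 6·y³ + 7, and check whether it is a (positive or negative) perfect cube.
Check small values of y:
  y = 0: RHS = 7 is not a perfect cube.
  y = 1: RHS = 13 is not a perfect cube.
  y = -1: RHS = 1 = (1)³ ⇒ x = 1 works.
  y = 2: RHS = 55 is not a perfect cube.
  y = -2: RHS = -41 is not a perfect cube.
  y = 3: RHS = 169 is not a perfect cube.
  y = -3: RHS = -155 is not a perfect cube.
Continuing the search up to |y| = 50 finds no further solutions beyond those listed.
Collected solutions: (1, -1).

Solutions (with |y| ≤ 50): (1, -1).


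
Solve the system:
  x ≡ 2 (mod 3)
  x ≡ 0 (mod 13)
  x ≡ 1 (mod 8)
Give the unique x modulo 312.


Moduli 3, 13, 8 are pairwise coprime; by CRT there is a unique solution modulo M = 3 · 13 · 8 = 312.
Solve pairwise, accumulating the modulus:
  Start with x ≡ 2 (mod 3).
  Combine with x ≡ 0 (mod 13): since gcd(3, 13) = 1, we get a unique residue mod 39.
    Write x = 2 + 3·t and substitute into x ≡ 0 (mod 13): 3·t ≡ 0 − 2 = -2 (mod 13).
    Reduce coefficients mod 13: 3·t ≡ 11 (mod 13).
    The inverse of 3 mod 13 is 9 (since 3·9 = 27 = 2·13 + 1), so t ≡ 9·11 = 99 ≡ 8 (mod 13).
    Then x = 2 + 3·8 = 26, valid modulo lcm(3, 13) = 39: x ≡ 26 (mod 39).
  Combine with x ≡ 1 (mod 8): since gcd(39, 8) = 1, we get a unique residue mod 312.
    Write x = 26 + 39·t and substitute into x ≡ 1 (mod 8): 39·t ≡ 1 − 26 = -25 (mod 8).
    Reduce coefficients mod 8: 7·t ≡ 7 (mod 8).
    The inverse of 7 mod 8 is 7 (since 7·7 = 49 = 6·8 + 1), so t ≡ 7·7 = 49 ≡ 1 (mod 8).
    Then x = 26 + 39·1 = 65, valid modulo lcm(39, 8) = 312: x ≡ 65 (mod 312).
Verify: 65 mod 3 = 2 ✓, 65 mod 13 = 0 ✓, 65 mod 8 = 1 ✓.

x ≡ 65 (mod 312).


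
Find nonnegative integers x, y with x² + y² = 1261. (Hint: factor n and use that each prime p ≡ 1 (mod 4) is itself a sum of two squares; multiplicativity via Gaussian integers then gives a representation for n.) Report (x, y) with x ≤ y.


Step 1: Factor n = 1261 = 13 · 97.
Step 2: Check the mod-4 condition on each prime factor: 13 ≡ 1 (mod 4), exponent 1; 97 ≡ 1 (mod 4), exponent 1.
All primes ≡ 3 (mod 4) appear to even exponent (or don't appear), so by the two-squares theorem n IS expressible as a sum of two squares.
Step 3: Build a representation. Here n = 13 · 97 is a product of primes ≡ 1 (mod 4). Each prime p ≡ 1 (mod 4) is itself a sum of two squares; find a² by testing p − a² for a perfect square:
  13: 13 − 1² = 12, 13 − 2² = 9 = 3² ⇒ 13 = 2² + 3².
  97: 97 − 1² = 96, 97 − 2² = 93, 97 − 3² = 88, 97 − 4² = 81 = 9² ⇒ 97 = 4² + 9².
  Combine using the Brahmagupta–Fibonacci identity (a² + b²)(c² + d²) = (ac − bd)² + (ad + bc)² = (ac + bd)² + (ad − bc)²:
  13 · 97 = 1261: from (2² + 3²)(4² + 9²), take (2·4 − 3·9, 2·9 + 3·4) = (8 − 27, 18 + 12) = (-19, 30); dropping signs (only squares matter) gives (19, 30); check 19² + 30² = 361 + 900 = 1261 ✓.
Step 4: Order so x ≤ y and verify: 19² + 30² = 361 + 900 = 1261 = n. ✓

n = 1261 = 19² + 30² (one valid representation with x ≤ y).


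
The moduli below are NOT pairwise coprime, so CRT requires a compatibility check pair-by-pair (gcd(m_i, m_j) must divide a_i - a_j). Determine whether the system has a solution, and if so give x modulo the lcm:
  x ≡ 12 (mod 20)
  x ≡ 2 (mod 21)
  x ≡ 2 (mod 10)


Moduli 20, 21, 10 are not pairwise coprime, so CRT works modulo lcm(m_i) when all pairwise compatibility conditions hold.
Pairwise compatibility: gcd(m_i, m_j) must divide a_i - a_j for every pair.
Merge one congruence at a time:
  Start: x ≡ 12 (mod 20).
  Combine with x ≡ 2 (mod 21): gcd(20, 21) = 1; 2 - 12 = -10, which IS divisible by 1, so compatible.
    Write x = 12 + 20·t and substitute into x ≡ 2 (mod 21): 20·t ≡ 2 − 12 = -10 (mod 21).
    Reduce coefficients mod 21: 20·t ≡ 11 (mod 21).
    The inverse of 20 mod 21 is 20 (since 20·20 = 400 = 19·21 + 1), so t ≡ 20·11 = 220 ≡ 10 (mod 21).
    Then x = 12 + 20·10 = 212, valid modulo lcm(20, 21) = 420: x ≡ 212 (mod 420).
  Combine with x ≡ 2 (mod 10): gcd(420, 10) = 10; 2 - 212 = -210, which IS divisible by 10, so compatible.
    Write x = 212 + 420·t and substitute into x ≡ 2 (mod 10): 420·t ≡ 2 − 212 = -210 (mod 10).
    Divide the congruence (and modulus) by g = 10: 42·t ≡ -21 (mod 1).
    Modulo 1 every t works; take t = 0.
    Then x = 212 + 420·0 = 212, valid modulo lcm(420, 10) = 420: x ≡ 212 (mod 420).
Verify: 212 mod 20 = 12, 212 mod 21 = 2, 212 mod 10 = 2.

x ≡ 212 (mod 420).
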